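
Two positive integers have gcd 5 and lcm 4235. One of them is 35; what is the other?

605

a·b = gcd·lcm = 5·4235 = 21175, so b = 21175/35 = 605.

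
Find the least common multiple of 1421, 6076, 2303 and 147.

24844764

1421 = 7² · 29; 6076 = 2² · 7² · 31; 2303 = 7² · 47; 147 = 3 · 7²
lcm takes max exponent of each prime: 2² · 3 · 7² · 29 · 31 · 47 = 24844764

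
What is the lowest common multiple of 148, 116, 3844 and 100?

lcm(148, 116) = 148·116/gcd = 17168/4 = 4292
lcm(4292, 3844) = 4292·3844/gcd = 16498448/4 = 4124612
lcm(4124612, 100) = 4124612·100/gcd = 412461200/4 = 103115300

103115300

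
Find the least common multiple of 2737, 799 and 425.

2737 = 7 · 17 · 23; 799 = 17 · 47; 425 = 5² · 17
lcm takes max exponent of each prime: 5² · 7 · 17 · 23 · 47 = 3215975

3215975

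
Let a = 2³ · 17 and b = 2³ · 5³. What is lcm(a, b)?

max exponent per prime: 2³ · 5³ · 17 = 17000

17000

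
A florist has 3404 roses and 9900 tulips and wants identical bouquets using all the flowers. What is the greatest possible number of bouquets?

4

Euclid: 9900 = 2·3404 + 3092; 3404 = 1·3092 + 312; 3092 = 9·312 + 284; 312 = 1·284 + 28; 284 = 10·28 + 4; 28 = 7·4 + 0. Last nonzero remainder: 4.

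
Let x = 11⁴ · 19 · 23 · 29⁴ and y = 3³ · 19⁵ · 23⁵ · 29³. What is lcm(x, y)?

4455881998392421073820519

max exponent per prime: 3³ · 11⁴ · 19⁵ · 23⁵ · 29⁴ = 4455881998392421073820519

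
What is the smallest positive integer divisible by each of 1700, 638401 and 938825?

63840100

lcm(1700, 638401) = 1700·638401/gcd = 1085281700/17 = 63840100
lcm(63840100, 938825) = 63840100·938825/gcd = 59934681882500/938825 = 63840100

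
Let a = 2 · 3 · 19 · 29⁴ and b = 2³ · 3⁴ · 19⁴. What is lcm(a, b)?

59728471546248

max exponent per prime: 2³ · 3⁴ · 19⁴ · 29⁴ = 59728471546248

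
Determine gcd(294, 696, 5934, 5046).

6

294 = 2 · 3 · 7²; 696 = 2³ · 3 · 29; 5934 = 2 · 3 · 23 · 43; 5046 = 2 · 3 · 29²
gcd takes min exponent of each prime: 2 · 3 = 6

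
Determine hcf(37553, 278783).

17

37553 = 17 · 47²
278783 = 17 · 23² · 31
Common: 17 = 17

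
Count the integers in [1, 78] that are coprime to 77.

Prime factors of 77: 7, 11. Count integers ≤ 78 divisible by none of them.
By inclusion–exclusion: 78 − ⌊78/7⌋ − ⌊78/11⌋ + ⌊78/77⌋ = 61.

61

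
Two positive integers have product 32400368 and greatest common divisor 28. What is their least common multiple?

1157156

Since gcd(m,n)·lcm(m,n) = mn, lcm = 32400368/28 = 1157156.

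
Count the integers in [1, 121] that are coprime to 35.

83

35 = 5·7. Inclusion–exclusion on these primes:
121 − ⌊121/5⌋ − ⌊121/7⌋ + ⌊121/35⌋ = 83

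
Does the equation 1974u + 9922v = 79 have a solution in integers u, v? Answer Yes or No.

gcd(1974, 9922): 9922 = 5·1974 + 52; 1974 = 37·52 + 50; 52 = 1·50 + 2; 50 = 25·2 + 0 → 2
2 does not divide 79, so a solution does not exist.

No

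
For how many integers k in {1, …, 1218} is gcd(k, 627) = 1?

699

627 = 3·11·19. Inclusion–exclusion on these primes:
1218 − ⌊1218/3⌋ − ⌊1218/11⌋ − ⌊1218/19⌋ + ⌊1218/33⌋ + ⌊1218/57⌋ + ⌊1218/209⌋ − ⌊1218/627⌋ = 699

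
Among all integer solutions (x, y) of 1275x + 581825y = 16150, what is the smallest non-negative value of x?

469

gcd(1275, 581825) = 425 (Euclid: 581825 = 456·1275 + 425; 1275 = 3·425 + 0), and 425 | 16150.
Extended Euclid: 1275·(-456) + 581825·(1) = 425. Scale by 38: x₀ = -17328.
General solution x = x₀ + 1369t; reducing mod 1369 gives x = 469 (and y = -1).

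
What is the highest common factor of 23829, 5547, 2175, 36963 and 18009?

3

gcd(23829, 5547): 23829 = 4·5547 + 1641; 5547 = 3·1641 + 624; 1641 = 2·624 + 393; 624 = 1·393 + 231; 393 = 1·231 + 162; 231 = 1·162 + 69; 162 = 2·69 + 24; 69 = 2·24 + 21; 24 = 1·21 + 3; 21 = 7·3 + 0 → 3
gcd(3, 2175): 2175 = 725·3 + 0 → 3
gcd(3, 36963): 36963 = 12321·3 + 0 → 3
gcd(3, 18009): 18009 = 6003·3 + 0 → 3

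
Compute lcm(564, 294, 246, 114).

21528444

lcm(564, 294) = 564·294/gcd = 165816/6 = 27636
lcm(27636, 246) = 27636·246/gcd = 6798456/6 = 1133076
lcm(1133076, 114) = 1133076·114/gcd = 129170664/6 = 21528444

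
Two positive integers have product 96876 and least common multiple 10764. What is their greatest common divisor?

gcd·lcm = product, so gcd = 96876/10764 = 9.

9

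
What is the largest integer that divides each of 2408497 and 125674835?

247

Euclid: 125674835 = 52·2408497 + 432991; 2408497 = 5·432991 + 243542; 432991 = 1·243542 + 189449; 243542 = 1·189449 + 54093; 189449 = 3·54093 + 27170; 54093 = 1·27170 + 26923; 27170 = 1·26923 + 247; 26923 = 109·247 + 0. Last nonzero remainder: 247.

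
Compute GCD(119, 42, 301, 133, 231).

gcd(119, 42): 119 = 2·42 + 35; 42 = 1·35 + 7; 35 = 5·7 + 0 → 7
gcd(7, 301): 301 = 43·7 + 0 → 7
gcd(7, 133): 133 = 19·7 + 0 → 7
gcd(7, 231): 231 = 33·7 + 0 → 7

7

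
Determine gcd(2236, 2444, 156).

52

gcd(2236, 2444): 2444 = 1·2236 + 208; 2236 = 10·208 + 156; 208 = 1·156 + 52; 156 = 3·52 + 0 → 52
gcd(52, 156): 156 = 3·52 + 0 → 52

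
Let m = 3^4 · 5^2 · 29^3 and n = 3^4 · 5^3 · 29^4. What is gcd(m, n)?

min exponent per shared prime: 3^4 · 5^2 · 29^3 = 49387725

49387725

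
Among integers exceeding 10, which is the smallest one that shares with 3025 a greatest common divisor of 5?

gcd(x, 3025) = 5 forces 5 | x; write x = 5s. Then gcd(5s, 5·605) = 5·gcd(s, 605), so need gcd(s, 605) = 1.
5s > 10 gives s ≥ 3. The least s ≥ 3 coprime to 605 is 3, so x = 5·3 = 15.

15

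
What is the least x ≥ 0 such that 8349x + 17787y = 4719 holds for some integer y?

24

gcd(8349, 17787) = 363 (Euclid: 17787 = 2·8349 + 1089; 8349 = 7·1089 + 726; 1089 = 1·726 + 363; 726 = 2·363 + 0), and 363 | 4719.
Extended Euclid: 8349·(-17) + 17787·(8) = 363. Scale by 13: x₀ = -221.
General solution x = x₀ + 49t; reducing mod 49 gives x = 24 (and y = -11).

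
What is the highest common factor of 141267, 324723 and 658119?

141267 = 3 · 7² · 31²; 324723 = 3 · 7² · 47²; 658119 = 3 · 7² · 11² · 37
gcd takes min exponent of each prime: 3 · 7² = 147

147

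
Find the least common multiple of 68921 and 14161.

68921 = 41³; 14161 = 7² · 17²
max exponents: 7² · 17² · 41³ = 975990281

975990281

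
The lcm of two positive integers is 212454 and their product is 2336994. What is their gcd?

11

From gcd × lcm = ab: gcd = 2336994 / 212454 = 11.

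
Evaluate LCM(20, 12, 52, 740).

20 = 2² · 5; 12 = 2² · 3; 52 = 2² · 13; 740 = 2² · 5 · 37
lcm takes max exponent of each prime: 2² · 3 · 5 · 13 · 37 = 28860

28860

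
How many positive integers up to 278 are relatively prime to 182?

110

182 = 2·7·13. Inclusion–exclusion on these primes:
278 − ⌊278/2⌋ − ⌊278/7⌋ − ⌊278/13⌋ + ⌊278/14⌋ + ⌊278/26⌋ + ⌊278/91⌋ − ⌊278/182⌋ = 110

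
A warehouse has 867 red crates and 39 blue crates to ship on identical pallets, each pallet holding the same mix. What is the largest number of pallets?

Euclid: 867 = 22·39 + 9; 39 = 4·9 + 3; 9 = 3·3 + 0. Last nonzero remainder: 3.

3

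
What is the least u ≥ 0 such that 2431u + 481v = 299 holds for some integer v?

gcd(2431, 481) = 13 (Euclid: 2431 = 5·481 + 26; 481 = 18·26 + 13; 26 = 2·13 + 0), and 13 | 299.
Extended Euclid: 2431·(-18) + 481·(91) = 13. Scale by 23: u₀ = -414.
General solution u = u₀ + 37t; reducing mod 37 gives u = 30 (and v = -151).

30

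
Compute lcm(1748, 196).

85652

gcd first: 1748 = 8·196 + 180; 196 = 1·180 + 16; 180 = 11·16 + 4; 16 = 4·4 + 0 → gcd = 4
lcm = 1748·196/gcd = 342608/4 = 85652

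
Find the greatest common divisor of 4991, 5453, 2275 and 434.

gcd(4991, 5453): 5453 = 1·4991 + 462; 4991 = 10·462 + 371; 462 = 1·371 + 91; 371 = 4·91 + 7; 91 = 13·7 + 0 → 7
gcd(7, 2275): 2275 = 325·7 + 0 → 7
gcd(7, 434): 434 = 62·7 + 0 → 7

7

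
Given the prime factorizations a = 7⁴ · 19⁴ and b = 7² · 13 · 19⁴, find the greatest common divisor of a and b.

6385729

min exponent per shared prime: 7² · 19⁴ = 6385729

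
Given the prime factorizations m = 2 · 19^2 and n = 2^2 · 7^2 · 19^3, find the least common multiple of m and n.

1344364

max exponent per prime: 2^2 · 7^2 · 19^3 = 1344364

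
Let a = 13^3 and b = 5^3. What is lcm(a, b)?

274625

max exponent per prime: 5^3 · 13^3 = 274625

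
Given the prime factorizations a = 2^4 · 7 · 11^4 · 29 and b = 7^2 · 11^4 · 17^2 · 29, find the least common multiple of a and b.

96201677264

max exponent per prime: 2^4 · 7^2 · 11^4 · 17^2 · 29 = 96201677264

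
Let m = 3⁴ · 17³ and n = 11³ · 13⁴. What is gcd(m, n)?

1

min exponent per shared prime: (none) = 1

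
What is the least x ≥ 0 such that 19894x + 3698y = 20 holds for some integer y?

1475

Reduce mod 3698: 19894x ≡ 20 (mod 3698). With g = gcd(19894, 3698) = 2 dividing 20, divide through: 9947x ≡ 10 (mod 1849).
Since gcd(9947, 1849) = 1, x ≡ 10·(9947)⁻¹ ≡ 1475 (mod 1849). Smallest non-negative: 1475.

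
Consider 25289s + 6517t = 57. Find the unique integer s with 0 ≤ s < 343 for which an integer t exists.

Reduce mod 6517: 25289s ≡ 57 (mod 6517). With g = gcd(25289, 6517) = 19 dividing 57, divide through: 1331s ≡ 3 (mod 343).
Since gcd(1331, 343) = 1, s ≡ 3·(1331)⁻¹ ≡ 276 (mod 343). Smallest non-negative: 276.

276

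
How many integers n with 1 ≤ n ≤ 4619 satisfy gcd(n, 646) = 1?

646 = 2·17·19. Inclusion–exclusion on these primes:
4619 − ⌊4619/2⌋ − ⌊4619/17⌋ − ⌊4619/19⌋ + ⌊4619/34⌋ + ⌊4619/38⌋ + ⌊4619/323⌋ − ⌊4619/646⌋ = 2059

2059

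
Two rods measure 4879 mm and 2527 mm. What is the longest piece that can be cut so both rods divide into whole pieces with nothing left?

7

4879 = 7 · 17 · 41
2527 = 7 · 19²
Common: 7 = 7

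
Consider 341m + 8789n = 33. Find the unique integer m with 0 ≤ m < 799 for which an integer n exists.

696

Euclid: 8789 = 25·341 + 264; 341 = 1·264 + 77; 264 = 3·77 + 33; 77 = 2·33 + 11; 33 = 3·11 + 0 → gcd = 11; 33 = 11·3.
Back-substitution yields 341·(232) + 8789·(-9) = 11, so one solution is m = 232·3 = 696, n = -9·3 = -27.
Solutions in m differ by 8789/11 = 799; the one in [0, 799) is 696 mod 799 = 696.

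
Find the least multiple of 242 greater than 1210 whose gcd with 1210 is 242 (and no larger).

1210 = 242·5. Any a with gcd(a, 1210) = 242 is a multiple of 242, say 242s, with s coprime to 5.
Need s > 1210/242, so s ≥ 6. First s ≥ 6 with gcd(s, 5) = 1 is s = 6. Thus a = 242·6 = 1452.

1452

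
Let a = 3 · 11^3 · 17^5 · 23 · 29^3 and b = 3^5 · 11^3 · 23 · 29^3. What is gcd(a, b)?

2239861371

min exponent per shared prime: 3 · 11^3 · 23 · 29^3 = 2239861371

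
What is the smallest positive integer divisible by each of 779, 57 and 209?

779 = 19 · 41; 57 = 3 · 19; 209 = 11 · 19
lcm takes max exponent of each prime: 3 · 11 · 19 · 41 = 25707

25707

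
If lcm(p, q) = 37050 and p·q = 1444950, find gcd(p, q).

39

gcd·lcm = product, so gcd = 1444950/37050 = 39.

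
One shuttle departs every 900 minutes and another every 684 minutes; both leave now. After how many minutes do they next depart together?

gcd first: 900 = 1·684 + 216; 684 = 3·216 + 36; 216 = 6·36 + 0 → gcd = 36
lcm = 900·684/gcd = 615600/36 = 17100

17100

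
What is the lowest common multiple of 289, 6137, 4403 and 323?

289 = 17²; 6137 = 17 · 19²; 4403 = 7 · 17 · 37; 323 = 17 · 19
lcm takes max exponent of each prime: 7 · 17² · 19² · 37 = 27021211

27021211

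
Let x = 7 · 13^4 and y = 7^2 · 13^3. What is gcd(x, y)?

min exponent per shared prime: 7 · 13^3 = 15379

15379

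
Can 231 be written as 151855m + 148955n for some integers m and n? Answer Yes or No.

No

gcd(151855, 148955): 151855 = 1·148955 + 2900; 148955 = 51·2900 + 1055; 2900 = 2·1055 + 790; 1055 = 1·790 + 265; 790 = 2·265 + 260; 265 = 1·260 + 5; 260 = 52·5 + 0 → 5
5 does not divide 231, so a solution does not exist.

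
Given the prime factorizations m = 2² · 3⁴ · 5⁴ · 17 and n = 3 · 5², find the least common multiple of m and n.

3442500

max exponent per prime: 2² · 3⁴ · 5⁴ · 17 = 3442500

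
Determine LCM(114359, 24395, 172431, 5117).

1460700073665

lcm(114359, 24395) = 114359·24395/gcd = 2789787805/119 = 23443595
lcm(23443595, 172431) = 23443595·172431/gcd = 4042402529445/119 = 33969769155
lcm(33969769155, 5117) = 33969769155·5117/gcd = 173823308766135/119 = 1460700073665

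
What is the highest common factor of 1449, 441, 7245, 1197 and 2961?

63

1449 = 3² · 7 · 23; 441 = 3² · 7²; 7245 = 3² · 5 · 7 · 23; 1197 = 3² · 7 · 19; 2961 = 3² · 7 · 47
gcd takes min exponent of each prime: 3² · 7 = 63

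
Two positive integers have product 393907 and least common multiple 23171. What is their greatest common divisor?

From gcd × lcm = ab: gcd = 393907 / 23171 = 17.

17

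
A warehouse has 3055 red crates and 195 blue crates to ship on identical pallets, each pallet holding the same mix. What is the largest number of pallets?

3055 = 5 · 13 · 47
195 = 3 · 5 · 13
Common: 5 · 13 = 65

65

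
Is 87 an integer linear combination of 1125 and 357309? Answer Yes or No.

By Bézout, 1125u − 357309v = 87 has integer solutions iff gcd(1125, 357309) | 87.
Euclid: 357309 = 317·1125 + 684; 1125 = 1·684 + 441; 684 = 1·441 + 243; 441 = 1·243 + 198; 243 = 1·198 + 45; 198 = 4·45 + 18; 45 = 2·18 + 9; 18 = 2·9 + 0. gcd = 9; 87 mod 9 = 6. No.

No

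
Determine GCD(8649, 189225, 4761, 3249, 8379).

9

8649 = 3² · 31²; 189225 = 3² · 5² · 29²; 4761 = 3² · 23²; 3249 = 3² · 19²; 8379 = 3² · 7² · 19
gcd takes min exponent of each prime: 3² = 9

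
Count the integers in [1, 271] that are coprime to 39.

Prime factors of 39: 3, 13. Count integers ≤ 271 divisible by none of them.
By inclusion–exclusion: 271 − ⌊271/3⌋ − ⌊271/13⌋ + ⌊271/39⌋ = 167.

167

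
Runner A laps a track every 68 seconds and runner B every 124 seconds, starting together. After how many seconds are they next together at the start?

2108

68 = 2² · 17; 124 = 2² · 31
max exponents: 2² · 17 · 31 = 2108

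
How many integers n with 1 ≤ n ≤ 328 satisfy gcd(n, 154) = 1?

128

Prime factors of 154: 2, 7, 11. Count integers ≤ 328 divisible by none of them.
By inclusion–exclusion: 328 − ⌊328/2⌋ − ⌊328/7⌋ − ⌊328/11⌋ + ⌊328/14⌋ + ⌊328/22⌋ + ⌊328/77⌋ − ⌊328/154⌋ = 128.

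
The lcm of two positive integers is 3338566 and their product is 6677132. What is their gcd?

From gcd × lcm = mn: gcd = 6677132 / 3338566 = 2.

2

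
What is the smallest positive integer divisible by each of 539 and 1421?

539 = 7² · 11; 1421 = 7² · 29
max exponents: 7² · 11 · 29 = 15631

15631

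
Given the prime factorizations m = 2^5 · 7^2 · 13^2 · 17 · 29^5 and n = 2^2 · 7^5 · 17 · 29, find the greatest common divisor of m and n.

min exponent per shared prime: 2^2 · 7^2 · 17 · 29 = 96628

96628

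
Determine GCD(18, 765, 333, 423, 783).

gcd(18, 765): 765 = 42·18 + 9; 18 = 2·9 + 0 → 9
gcd(9, 333): 333 = 37·9 + 0 → 9
gcd(9, 423): 423 = 47·9 + 0 → 9
gcd(9, 783): 783 = 87·9 + 0 → 9

9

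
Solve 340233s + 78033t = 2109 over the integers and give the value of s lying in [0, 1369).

Euclid: 340233 = 4·78033 + 28101; 78033 = 2·28101 + 21831; 28101 = 1·21831 + 6270; 21831 = 3·6270 + 3021; 6270 = 2·3021 + 228; 3021 = 13·228 + 57; 228 = 4·57 + 0 → gcd = 57; 2109 = 57·37.
Back-substitution yields 340233·(-336) + 78033·(1465) = 57, so one solution is s = -336·37 = -12432, t = 1465·37 = 54205.
Solutions in s differ by 78033/57 = 1369; the one in [0, 1369) is -12432 mod 1369 = 1258.

1258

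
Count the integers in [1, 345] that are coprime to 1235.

241

Prime factors of 1235: 5, 13, 19. Count integers ≤ 345 divisible by none of them.
By inclusion–exclusion: 345 − ⌊345/5⌋ − ⌊345/13⌋ − ⌊345/19⌋ + ⌊345/65⌋ + ⌊345/95⌋ + ⌊345/247⌋ − ⌊345/1235⌋ = 241.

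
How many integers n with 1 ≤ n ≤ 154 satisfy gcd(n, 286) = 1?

286 = 2·11·13. Inclusion–exclusion on these primes:
154 − ⌊154/2⌋ − ⌊154/11⌋ − ⌊154/13⌋ + ⌊154/22⌋ + ⌊154/26⌋ + ⌊154/143⌋ − ⌊154/286⌋ = 65

65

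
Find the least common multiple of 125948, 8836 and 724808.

50413863156664

125948 = 2² · 23 · 37²; 8836 = 2² · 47²; 724808 = 2³ · 7² · 43²
lcm takes max exponent of each prime: 2³ · 7² · 23 · 37² · 43² · 47² = 50413863156664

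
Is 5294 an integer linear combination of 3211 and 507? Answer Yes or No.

gcd(3211, 507): 3211 = 6·507 + 169; 507 = 3·169 + 0 → 169
169 does not divide 5294, so a solution does not exist.

No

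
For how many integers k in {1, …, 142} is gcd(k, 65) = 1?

106

65 = 5·13. Inclusion–exclusion on these primes:
142 − ⌊142/5⌋ − ⌊142/13⌋ + ⌊142/65⌋ = 106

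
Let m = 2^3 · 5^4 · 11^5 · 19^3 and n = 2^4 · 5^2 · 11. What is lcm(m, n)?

max exponent per prime: 2^4 · 5^4 · 11^5 · 19^3 = 11046488090000

11046488090000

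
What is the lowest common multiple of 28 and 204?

1428

gcd first: 204 = 7·28 + 8; 28 = 3·8 + 4; 8 = 2·4 + 0 → gcd = 4
lcm = 28·204/gcd = 5712/4 = 1428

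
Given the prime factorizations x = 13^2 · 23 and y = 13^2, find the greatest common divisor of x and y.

169

min exponent per shared prime: 13^2 = 169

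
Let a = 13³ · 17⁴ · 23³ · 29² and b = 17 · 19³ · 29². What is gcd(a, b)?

14297

min exponent per shared prime: 17 · 29² = 14297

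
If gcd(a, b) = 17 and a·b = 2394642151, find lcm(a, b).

For any two positive integers, gcd × lcm equals their product. Hence lcm = 2394642151 / 17 = 140861303.

140861303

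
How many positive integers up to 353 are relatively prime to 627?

203

627 = 3·11·19. Inclusion–exclusion on these primes:
353 − ⌊353/3⌋ − ⌊353/11⌋ − ⌊353/19⌋ + ⌊353/33⌋ + ⌊353/57⌋ + ⌊353/209⌋ − ⌊353/627⌋ = 203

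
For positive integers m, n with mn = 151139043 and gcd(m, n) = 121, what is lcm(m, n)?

For any two positive integers, gcd × lcm equals their product. Hence lcm = 151139043 / 121 = 1249083.

1249083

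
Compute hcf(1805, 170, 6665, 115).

5

gcd(1805, 170): 1805 = 10·170 + 105; 170 = 1·105 + 65; 105 = 1·65 + 40; 65 = 1·40 + 25; 40 = 1·25 + 15; 25 = 1·15 + 10; 15 = 1·10 + 5; 10 = 2·5 + 0 → 5
gcd(5, 6665): 6665 = 1333·5 + 0 → 5
gcd(5, 115): 115 = 23·5 + 0 → 5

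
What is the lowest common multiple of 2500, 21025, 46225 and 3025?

2500 = 2² · 5⁴; 21025 = 5² · 29²; 46225 = 5² · 43²; 3025 = 5² · 11²
lcm takes max exponent of each prime: 2² · 5⁴ · 11² · 29² · 43² = 470390222500

470390222500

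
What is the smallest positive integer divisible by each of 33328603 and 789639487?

33328603 = 7 · 11² · 19² · 109; 789639487 = 7 · 13² · 19² · 43²
max exponents: 7 · 11² · 13² · 19² · 43² · 109 = 10414555194043

10414555194043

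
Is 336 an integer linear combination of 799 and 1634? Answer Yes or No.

Yes

gcd(799, 1634): 1634 = 2·799 + 36; 799 = 22·36 + 7; 36 = 5·7 + 1; 7 = 7·1 + 0 → 1
1 divides 336, so a solution exists.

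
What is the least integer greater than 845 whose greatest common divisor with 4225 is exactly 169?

4225 = 169·25. Any a with gcd(a, 4225) = 169 is a multiple of 169, say 169s, with s coprime to 25.
Need s > 845/169, so s ≥ 6. First s ≥ 6 with gcd(s, 25) = 1 is s = 6. Thus a = 169·6 = 1014.

1014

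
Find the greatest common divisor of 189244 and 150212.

68

189244 = 2² · 11² · 17 · 23
150212 = 2² · 17 · 47²
Common: 2² · 17 = 68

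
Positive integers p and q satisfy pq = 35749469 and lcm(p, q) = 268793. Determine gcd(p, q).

gcd·lcm = product, so gcd = 35749469/268793 = 133.

133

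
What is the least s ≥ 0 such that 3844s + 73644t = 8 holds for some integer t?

Euclid: 73644 = 19·3844 + 608; 3844 = 6·608 + 196; 608 = 3·196 + 20; 196 = 9·20 + 16; 20 = 1·16 + 4; 16 = 4·4 + 0 → gcd = 4; 8 = 4·2.
Back-substitution yields 3844·(-3755) + 73644·(196) = 4, so one solution is s = -3755·2 = -7510, t = 196·2 = 392.
Solutions in s differ by 73644/4 = 18411; the one in [0, 18411) is -7510 mod 18411 = 10901.

10901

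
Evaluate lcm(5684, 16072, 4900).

5684 = 2² · 7² · 29; 16072 = 2³ · 7² · 41; 4900 = 2² · 5² · 7²
lcm takes max exponent of each prime: 2³ · 5² · 7² · 29 · 41 = 11652200

11652200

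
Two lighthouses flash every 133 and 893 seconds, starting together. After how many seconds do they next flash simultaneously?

133 = 7 · 19; 893 = 19 · 47
max exponents: 7 · 19 · 47 = 6251

6251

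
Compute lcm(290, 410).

290 = 2 · 5 · 29; 410 = 2 · 5 · 41
max exponents: 2 · 5 · 29 · 41 = 11890

11890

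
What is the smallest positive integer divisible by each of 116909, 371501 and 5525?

116909 = 13 · 17 · 23²; 371501 = 13 · 17 · 41²; 5525 = 5² · 13 · 17
lcm takes max exponent of each prime: 5² · 13 · 17 · 23² · 41² = 4913100725

4913100725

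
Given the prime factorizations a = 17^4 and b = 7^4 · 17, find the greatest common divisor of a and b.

17

min exponent per shared prime: 17 = 17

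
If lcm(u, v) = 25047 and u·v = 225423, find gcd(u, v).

9

From gcd × lcm = uv: gcd = 225423 / 25047 = 9.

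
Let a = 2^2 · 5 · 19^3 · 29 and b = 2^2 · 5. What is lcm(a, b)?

max exponent per prime: 2^2 · 5 · 19^3 · 29 = 3978220

3978220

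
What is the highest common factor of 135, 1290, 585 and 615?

gcd(135, 1290): 1290 = 9·135 + 75; 135 = 1·75 + 60; 75 = 1·60 + 15; 60 = 4·15 + 0 → 15
gcd(15, 585): 585 = 39·15 + 0 → 15
gcd(15, 615): 615 = 41·15 + 0 → 15

15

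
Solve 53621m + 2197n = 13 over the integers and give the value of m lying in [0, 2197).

1053

Euclid: 53621 = 24·2197 + 893; 2197 = 2·893 + 411; 893 = 2·411 + 71; 411 = 5·71 + 56; 71 = 1·56 + 15; 56 = 3·15 + 11; 15 = 1·11 + 4; 11 = 2·4 + 3; 4 = 1·3 + 1; 3 = 3·1 + 0 → gcd = 1; 13 = 1·13.
Back-substitution yields 53621·(588) + 2197·(-14351) = 1, so one solution is m = 588·13 = 7644, n = -14351·13 = -186563.
Solutions in m differ by 2197/1 = 2197; the one in [0, 2197) is 7644 mod 2197 = 1053.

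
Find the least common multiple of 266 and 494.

266 = 2 · 7 · 19; 494 = 2 · 13 · 19
max exponents: 2 · 7 · 13 · 19 = 3458

3458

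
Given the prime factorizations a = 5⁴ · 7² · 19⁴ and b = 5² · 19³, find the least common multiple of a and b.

3991080625

max exponent per prime: 5⁴ · 7² · 19⁴ = 3991080625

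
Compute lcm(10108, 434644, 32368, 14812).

10108 = 2² · 7 · 19²; 434644 = 2² · 7 · 19² · 43; 32368 = 2⁴ · 7 · 17²; 14812 = 2² · 7 · 23²
lcm takes max exponent of each prime: 2⁴ · 7 · 17² · 19² · 23² · 43 = 265795237456

265795237456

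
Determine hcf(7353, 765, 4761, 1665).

9

gcd(7353, 765): 7353 = 9·765 + 468; 765 = 1·468 + 297; 468 = 1·297 + 171; 297 = 1·171 + 126; 171 = 1·126 + 45; 126 = 2·45 + 36; 45 = 1·36 + 9; 36 = 4·9 + 0 → 9
gcd(9, 4761): 4761 = 529·9 + 0 → 9
gcd(9, 1665): 1665 = 185·9 + 0 → 9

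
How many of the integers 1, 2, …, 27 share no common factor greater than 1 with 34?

34 = 2·17. Inclusion–exclusion on these primes:
27 − ⌊27/2⌋ − ⌊27/17⌋ + ⌊27/34⌋ = 13

13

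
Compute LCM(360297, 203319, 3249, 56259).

382555067769

360297 = 3² · 7² · 19 · 43; 203319 = 3² · 19 · 29 · 41; 3249 = 3² · 19²; 56259 = 3² · 7 · 19 · 47
lcm takes max exponent of each prime: 3² · 7² · 19² · 29 · 41 · 43 · 47 = 382555067769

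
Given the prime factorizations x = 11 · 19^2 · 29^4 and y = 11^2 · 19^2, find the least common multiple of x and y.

30894741361

max exponent per prime: 11^2 · 19^2 · 29^4 = 30894741361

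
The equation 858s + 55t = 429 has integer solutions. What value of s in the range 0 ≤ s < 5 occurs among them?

3

Reduce mod 55: 858s ≡ 429 (mod 55). With g = gcd(858, 55) = 11 dividing 429, divide through: 78s ≡ 39 (mod 5).
Since gcd(78, 5) = 1, s ≡ 39·(78)⁻¹ ≡ 3 (mod 5). Smallest non-negative: 3.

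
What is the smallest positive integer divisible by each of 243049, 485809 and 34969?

243049 = 17² · 29²; 485809 = 17² · 41²; 34969 = 11² · 17²
lcm takes max exponent of each prime: 11² · 17² · 29² · 41² = 49436409649

49436409649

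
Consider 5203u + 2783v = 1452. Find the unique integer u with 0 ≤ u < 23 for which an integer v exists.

gcd(5203, 2783) = 121 (Euclid: 5203 = 1·2783 + 2420; 2783 = 1·2420 + 363; 2420 = 6·363 + 242; 363 = 1·242 + 121; 242 = 2·121 + 0), and 121 | 1452.
Extended Euclid: 5203·(-8) + 2783·(15) = 121. Scale by 12: u₀ = -96.
General solution u = u₀ + 23t; reducing mod 23 gives u = 19 (and v = -35).

19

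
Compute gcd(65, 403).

13

65 = 5 · 13
403 = 13 · 31
Common: 13 = 13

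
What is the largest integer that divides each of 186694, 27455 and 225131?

gcd(186694, 27455): 186694 = 6·27455 + 21964; 27455 = 1·21964 + 5491; 21964 = 4·5491 + 0 → 5491
gcd(5491, 225131): 225131 = 41·5491 + 0 → 5491

5491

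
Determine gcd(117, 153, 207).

117 = 3² · 13; 153 = 3² · 17; 207 = 3² · 23
gcd takes min exponent of each prime: 3² = 9

9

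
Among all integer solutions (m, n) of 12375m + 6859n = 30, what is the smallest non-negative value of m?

Euclid: 12375 = 1·6859 + 5516; 6859 = 1·5516 + 1343; 5516 = 4·1343 + 144; 1343 = 9·144 + 47; 144 = 3·47 + 3; 47 = 15·3 + 2; 3 = 1·2 + 1; 2 = 2·1 + 0 → gcd = 1; 30 = 1·30.
Back-substitution yields 12375·(2334) + 6859·(-4211) = 1, so one solution is m = 2334·30 = 70020, n = -4211·30 = -126330.
Solutions in m differ by 6859/1 = 6859; the one in [0, 6859) is 70020 mod 6859 = 1430.

1430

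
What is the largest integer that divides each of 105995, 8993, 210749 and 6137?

gcd(105995, 8993): 105995 = 11·8993 + 7072; 8993 = 1·7072 + 1921; 7072 = 3·1921 + 1309; 1921 = 1·1309 + 612; 1309 = 2·612 + 85; 612 = 7·85 + 17; 85 = 5·17 + 0 → 17
gcd(17, 210749): 210749 = 12397·17 + 0 → 17
gcd(17, 6137): 6137 = 361·17 + 0 → 17

17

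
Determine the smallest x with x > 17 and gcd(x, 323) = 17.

34

gcd(x, 323) = 17 forces 17 | x; write x = 17s. Then gcd(17s, 17·19) = 17·gcd(s, 19), so need gcd(s, 19) = 1.
17s > 17 gives s ≥ 2. The least s ≥ 2 coprime to 19 is 2, so x = 17·2 = 34.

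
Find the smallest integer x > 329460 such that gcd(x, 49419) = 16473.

362406

gcd(x, 49419) = 16473 forces 16473 | x; write x = 16473s. Then gcd(16473s, 16473·3) = 16473·gcd(s, 3), so need gcd(s, 3) = 1.
16473s > 329460 gives s ≥ 21. The least s ≥ 21 coprime to 3 is 22, so x = 16473·22 = 362406.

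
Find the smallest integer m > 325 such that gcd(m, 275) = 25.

350

275 = 25·11. Any m with gcd(m, 275) = 25 is a multiple of 25, say 25s, with s coprime to 11.
Need s > 325/25, so s ≥ 14. First s ≥ 14 with gcd(s, 11) = 1 is s = 14. Thus m = 25·14 = 350.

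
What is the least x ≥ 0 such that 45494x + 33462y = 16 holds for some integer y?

4205

gcd(45494, 33462) = 2 (Euclid: 45494 = 1·33462 + 12032; 33462 = 2·12032 + 9398; 12032 = 1·9398 + 2634; 9398 = 3·2634 + 1496; 2634 = 1·1496 + 1138; 1496 = 1·1138 + 358; 1138 = 3·358 + 64; 358 = 5·64 + 38; 64 = 1·38 + 26; 38 = 1·26 + 12; 26 = 2·12 + 2; 12 = 6·2 + 0), and 2 | 16.
Extended Euclid: 45494·(2617) + 33462·(-3558) = 2. Scale by 8: x₀ = 20936.
General solution x = x₀ + 16731t; reducing mod 16731 gives x = 4205 (and y = -5717).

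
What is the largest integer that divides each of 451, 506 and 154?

11

gcd(451, 506): 506 = 1·451 + 55; 451 = 8·55 + 11; 55 = 5·11 + 0 → 11
gcd(11, 154): 154 = 14·11 + 0 → 11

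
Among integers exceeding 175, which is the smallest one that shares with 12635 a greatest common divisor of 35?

Multiples of 35 above 175: 35·6, 35·7, … . Need the cofactor coprime to 12635/35 = 361.
Checking s = 6, 7, … the first with gcd(s, 361) = 1 is s = 6, giving 210.

210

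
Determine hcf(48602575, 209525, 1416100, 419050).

7225

48602575 = 5² · 7 · 17² · 31²; 209525 = 5² · 17² · 29; 1416100 = 2² · 5² · 7² · 17²; 419050 = 2 · 5² · 17² · 29
gcd takes min exponent of each prime: 5² · 17² = 7225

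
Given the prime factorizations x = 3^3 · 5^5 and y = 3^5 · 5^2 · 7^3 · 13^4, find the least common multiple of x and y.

max exponent per prime: 3^5 · 5^5 · 7^3 · 13^4 = 7439158715625

7439158715625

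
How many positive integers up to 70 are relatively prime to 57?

Prime factors of 57: 3, 19. Count integers ≤ 70 divisible by none of them.
By inclusion–exclusion: 70 − ⌊70/3⌋ − ⌊70/19⌋ + ⌊70/57⌋ = 45.

45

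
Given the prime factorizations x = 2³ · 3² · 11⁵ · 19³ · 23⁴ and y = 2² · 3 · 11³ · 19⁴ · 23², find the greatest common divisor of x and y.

min exponent per shared prime: 2² · 3 · 11³ · 19³ · 23² = 57952980492

57952980492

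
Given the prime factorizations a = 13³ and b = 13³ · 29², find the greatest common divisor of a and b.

2197

min exponent per shared prime: 13³ = 2197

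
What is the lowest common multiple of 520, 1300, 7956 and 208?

795600

520 = 2³ · 5 · 13; 1300 = 2² · 5² · 13; 7956 = 2² · 3² · 13 · 17; 208 = 2⁴ · 13
lcm takes max exponent of each prime: 2⁴ · 3² · 5² · 13 · 17 = 795600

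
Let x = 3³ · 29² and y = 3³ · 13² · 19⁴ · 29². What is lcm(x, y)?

500104622043

max exponent per prime: 3³ · 13² · 19⁴ · 29² = 500104622043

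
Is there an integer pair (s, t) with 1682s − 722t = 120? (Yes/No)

Yes

gcd(1682, 722): 1682 = 2·722 + 238; 722 = 3·238 + 8; 238 = 29·8 + 6; 8 = 1·6 + 2; 6 = 3·2 + 0 → 2
2 divides 120, so a solution exists.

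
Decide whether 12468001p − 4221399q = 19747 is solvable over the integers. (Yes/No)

Yes

By Bézout, 12468001p − 4221399q = 19747 has integer solutions iff gcd(12468001, 4221399) | 19747.
Euclid: 12468001 = 2·4221399 + 4025203; 4221399 = 1·4025203 + 196196; 4025203 = 20·196196 + 101283; 196196 = 1·101283 + 94913; 101283 = 1·94913 + 6370; 94913 = 14·6370 + 5733; 6370 = 1·5733 + 637; 5733 = 9·637 + 0. gcd = 637; 19747 mod 637 = 0. Yes.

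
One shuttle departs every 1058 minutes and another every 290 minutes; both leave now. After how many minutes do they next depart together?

153410

gcd first: 1058 = 3·290 + 188; 290 = 1·188 + 102; 188 = 1·102 + 86; 102 = 1·86 + 16; 86 = 5·16 + 6; 16 = 2·6 + 4; 6 = 1·4 + 2; 4 = 2·2 + 0 → gcd = 2
lcm = 1058·290/gcd = 306820/2 = 153410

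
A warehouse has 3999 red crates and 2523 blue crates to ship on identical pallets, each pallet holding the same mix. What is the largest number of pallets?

3999 = 3 · 31 · 43
2523 = 3 · 29²
Common: 3 = 3

3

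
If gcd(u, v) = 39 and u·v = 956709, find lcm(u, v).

For any two positive integers, gcd × lcm equals their product. Hence lcm = 956709 / 39 = 24531.

24531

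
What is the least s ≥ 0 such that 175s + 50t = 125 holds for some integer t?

Euclid: 175 = 3·50 + 25; 50 = 2·25 + 0 → gcd = 25; 125 = 25·5.
Back-substitution yields 175·(1) + 50·(-3) = 25, so one solution is s = 1·5 = 5, t = -3·5 = -15.
Solutions in s differ by 50/25 = 2; the one in [0, 2) is 5 mod 2 = 1.

1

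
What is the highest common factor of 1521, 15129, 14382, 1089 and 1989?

9

gcd(1521, 15129): 15129 = 9·1521 + 1440; 1521 = 1·1440 + 81; 1440 = 17·81 + 63; 81 = 1·63 + 18; 63 = 3·18 + 9; 18 = 2·9 + 0 → 9
gcd(9, 14382): 14382 = 1598·9 + 0 → 9
gcd(9, 1089): 1089 = 121·9 + 0 → 9
gcd(9, 1989): 1989 = 221·9 + 0 → 9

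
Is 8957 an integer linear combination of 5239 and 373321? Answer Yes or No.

Yes

gcd(5239, 373321): 373321 = 71·5239 + 1352; 5239 = 3·1352 + 1183; 1352 = 1·1183 + 169; 1183 = 7·169 + 0 → 169
169 divides 8957, so a solution exists.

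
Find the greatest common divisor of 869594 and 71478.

869594 = 2 · 11 · 29² · 47
71478 = 2 · 3² · 11 · 19²
Common: 2 · 11 = 22

22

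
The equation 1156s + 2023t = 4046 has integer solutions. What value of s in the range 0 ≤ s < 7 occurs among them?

0

gcd(1156, 2023) = 289 (Euclid: 2023 = 1·1156 + 867; 1156 = 1·867 + 289; 867 = 3·289 + 0), and 289 | 4046.
Extended Euclid: 1156·(2) + 2023·(-1) = 289. Scale by 14: s₀ = 28.
General solution s = s₀ + 7k; reducing mod 7 gives s = 0 (and t = 2).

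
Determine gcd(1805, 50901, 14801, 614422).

gcd(1805, 50901): 50901 = 28·1805 + 361; 1805 = 5·361 + 0 → 361
gcd(361, 14801): 14801 = 41·361 + 0 → 361
gcd(361, 614422): 614422 = 1702·361 + 0 → 361

361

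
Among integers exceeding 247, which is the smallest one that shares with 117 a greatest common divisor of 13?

260

gcd(m, 117) = 13 forces 13 | m; write m = 13s. Then gcd(13s, 13·9) = 13·gcd(s, 9), so need gcd(s, 9) = 1.
13s > 247 gives s ≥ 20. The least s ≥ 20 coprime to 9 is 20, so m = 13·20 = 260.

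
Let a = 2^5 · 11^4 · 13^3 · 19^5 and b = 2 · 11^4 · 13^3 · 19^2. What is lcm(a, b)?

2548700362029536

max exponent per prime: 2^5 · 11^4 · 13^3 · 19^5 = 2548700362029536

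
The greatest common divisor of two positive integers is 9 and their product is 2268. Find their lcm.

252

Since gcd(p,q)·lcm(p,q) = pq, lcm = 2268/9 = 252.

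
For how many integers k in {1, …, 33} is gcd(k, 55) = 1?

Prime factors of 55: 5, 11. Count integers ≤ 33 divisible by none of them.
By inclusion–exclusion: 33 − ⌊33/5⌋ − ⌊33/11⌋ + ⌊33/55⌋ = 24.

24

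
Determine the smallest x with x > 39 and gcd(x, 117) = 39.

Multiples of 39 above 39: 39·2, 39·3, … . Need the cofactor coprime to 117/39 = 3.
Checking s = 2, 3, … the first with gcd(s, 3) = 1 is s = 2, giving 78.

78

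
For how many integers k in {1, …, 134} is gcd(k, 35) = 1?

35 = 5·7. Inclusion–exclusion on these primes:
134 − ⌊134/5⌋ − ⌊134/7⌋ + ⌊134/35⌋ = 92

92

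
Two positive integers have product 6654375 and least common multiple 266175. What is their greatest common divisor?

25

gcd·lcm = product, so gcd = 6654375/266175 = 25.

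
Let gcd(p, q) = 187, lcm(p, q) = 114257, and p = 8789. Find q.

Using pq = gcd(p,q)·lcm(p,q) = 187·114257 = 21366059, we get q = 21366059/8789 = 2431.

2431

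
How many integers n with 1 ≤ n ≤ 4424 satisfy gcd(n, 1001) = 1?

Prime factors of 1001: 7, 11, 13. Count integers ≤ 4424 divisible by none of them.
By inclusion–exclusion: 4424 − ⌊4424/7⌋ − ⌊4424/11⌋ − ⌊4424/13⌋ + ⌊4424/77⌋ + ⌊4424/91⌋ + ⌊4424/143⌋ − ⌊4424/1001⌋ = 3181.

3181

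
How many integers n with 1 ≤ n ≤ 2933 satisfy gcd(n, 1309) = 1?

2151

1309 = 7·11·17. Inclusion–exclusion on these primes:
2933 − ⌊2933/7⌋ − ⌊2933/11⌋ − ⌊2933/17⌋ + ⌊2933/77⌋ + ⌊2933/119⌋ + ⌊2933/187⌋ − ⌊2933/1309⌋ = 2151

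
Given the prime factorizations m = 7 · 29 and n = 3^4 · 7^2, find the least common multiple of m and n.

max exponent per prime: 3^4 · 7^2 · 29 = 115101

115101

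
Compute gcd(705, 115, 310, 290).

5

705 = 3 · 5 · 47; 115 = 5 · 23; 310 = 2 · 5 · 31; 290 = 2 · 5 · 29
gcd takes min exponent of each prime: 5 = 5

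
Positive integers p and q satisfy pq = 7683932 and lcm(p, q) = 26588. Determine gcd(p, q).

From gcd × lcm = pq: gcd = 7683932 / 26588 = 289.

289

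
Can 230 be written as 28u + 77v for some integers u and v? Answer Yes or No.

No

gcd(28, 77): 77 = 2·28 + 21; 28 = 1·21 + 7; 21 = 3·7 + 0 → 7
7 does not divide 230, so a solution does not exist.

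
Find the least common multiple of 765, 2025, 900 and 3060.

137700

lcm(765, 2025) = 765·2025/gcd = 1549125/45 = 34425
lcm(34425, 900) = 34425·900/gcd = 30982500/225 = 137700
lcm(137700, 3060) = 137700·3060/gcd = 421362000/3060 = 137700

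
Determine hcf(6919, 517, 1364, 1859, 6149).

6919 = 11 · 17 · 37; 517 = 11 · 47; 1364 = 2² · 11 · 31; 1859 = 11 · 13²; 6149 = 11 · 13 · 43
gcd takes min exponent of each prime: 11 = 11

11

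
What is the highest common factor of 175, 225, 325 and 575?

25

gcd(175, 225): 225 = 1·175 + 50; 175 = 3·50 + 25; 50 = 2·25 + 0 → 25
gcd(25, 325): 325 = 13·25 + 0 → 25
gcd(25, 575): 575 = 23·25 + 0 → 25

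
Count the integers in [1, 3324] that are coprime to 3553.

2695

3553 = 11·17·19. Inclusion–exclusion on these primes:
3324 − ⌊3324/11⌋ − ⌊3324/17⌋ − ⌊3324/19⌋ + ⌊3324/187⌋ + ⌊3324/209⌋ + ⌊3324/323⌋ − ⌊3324/3553⌋ = 2695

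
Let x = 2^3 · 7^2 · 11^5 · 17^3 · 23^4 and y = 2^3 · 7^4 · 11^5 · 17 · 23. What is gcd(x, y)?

24684608872

min exponent per shared prime: 2^3 · 7^2 · 11^5 · 17 · 23 = 24684608872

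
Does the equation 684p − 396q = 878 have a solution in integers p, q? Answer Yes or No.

gcd(684, 396): 684 = 1·396 + 288; 396 = 1·288 + 108; 288 = 2·108 + 72; 108 = 1·72 + 36; 72 = 2·36 + 0 → 36
36 does not divide 878, so a solution does not exist.

No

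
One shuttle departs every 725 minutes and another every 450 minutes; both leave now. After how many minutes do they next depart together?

13050

725 = 5² · 29; 450 = 2 · 3² · 5²
max exponents: 2 · 3² · 5² · 29 = 13050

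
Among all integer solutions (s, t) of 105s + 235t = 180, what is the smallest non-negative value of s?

42

gcd(105, 235) = 5 (Euclid: 235 = 2·105 + 25; 105 = 4·25 + 5; 25 = 5·5 + 0), and 5 | 180.
Extended Euclid: 105·(9) + 235·(-4) = 5. Scale by 36: s₀ = 324.
General solution s = s₀ + 47k; reducing mod 47 gives s = 42 (and t = -18).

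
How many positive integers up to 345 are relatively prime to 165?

165 = 3·5·11. Inclusion–exclusion on these primes:
345 − ⌊345/3⌋ − ⌊345/5⌋ − ⌊345/11⌋ + ⌊345/15⌋ + ⌊345/33⌋ + ⌊345/55⌋ − ⌊345/165⌋ = 167

167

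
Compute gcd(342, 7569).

9

342 = 2 · 3² · 19
7569 = 3² · 29²
Common: 3² = 9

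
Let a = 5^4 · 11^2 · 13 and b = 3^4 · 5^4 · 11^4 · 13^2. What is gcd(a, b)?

983125

min exponent per shared prime: 5^4 · 11^2 · 13 = 983125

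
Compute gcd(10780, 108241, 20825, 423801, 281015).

gcd(10780, 108241): 108241 = 10·10780 + 441; 10780 = 24·441 + 196; 441 = 2·196 + 49; 196 = 4·49 + 0 → 49
gcd(49, 20825): 20825 = 425·49 + 0 → 49
gcd(49, 423801): 423801 = 8649·49 + 0 → 49
gcd(49, 281015): 281015 = 5735·49 + 0 → 49

49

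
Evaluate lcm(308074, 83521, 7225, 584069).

lcm(308074, 83521) = 308074·83521/gcd = 25730648554/289 = 89033386
lcm(89033386, 7225) = 89033386·7225/gcd = 643266213850/289 = 2225834650
lcm(2225834650, 584069) = 2225834650·584069/gcd = 1300041018190850/289 = 4498411827650

4498411827650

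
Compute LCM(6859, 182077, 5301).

18338613363

lcm(6859, 182077) = 6859·182077/gcd = 1248866143/19 = 65729797
lcm(65729797, 5301) = 65729797·5301/gcd = 348433653897/19 = 18338613363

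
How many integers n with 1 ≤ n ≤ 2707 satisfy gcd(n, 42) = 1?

774

Prime factors of 42: 2, 3, 7. Count integers ≤ 2707 divisible by none of them.
By inclusion–exclusion: 2707 − ⌊2707/2⌋ − ⌊2707/3⌋ − ⌊2707/7⌋ + ⌊2707/6⌋ + ⌊2707/14⌋ + ⌊2707/21⌋ − ⌊2707/42⌋ = 774.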